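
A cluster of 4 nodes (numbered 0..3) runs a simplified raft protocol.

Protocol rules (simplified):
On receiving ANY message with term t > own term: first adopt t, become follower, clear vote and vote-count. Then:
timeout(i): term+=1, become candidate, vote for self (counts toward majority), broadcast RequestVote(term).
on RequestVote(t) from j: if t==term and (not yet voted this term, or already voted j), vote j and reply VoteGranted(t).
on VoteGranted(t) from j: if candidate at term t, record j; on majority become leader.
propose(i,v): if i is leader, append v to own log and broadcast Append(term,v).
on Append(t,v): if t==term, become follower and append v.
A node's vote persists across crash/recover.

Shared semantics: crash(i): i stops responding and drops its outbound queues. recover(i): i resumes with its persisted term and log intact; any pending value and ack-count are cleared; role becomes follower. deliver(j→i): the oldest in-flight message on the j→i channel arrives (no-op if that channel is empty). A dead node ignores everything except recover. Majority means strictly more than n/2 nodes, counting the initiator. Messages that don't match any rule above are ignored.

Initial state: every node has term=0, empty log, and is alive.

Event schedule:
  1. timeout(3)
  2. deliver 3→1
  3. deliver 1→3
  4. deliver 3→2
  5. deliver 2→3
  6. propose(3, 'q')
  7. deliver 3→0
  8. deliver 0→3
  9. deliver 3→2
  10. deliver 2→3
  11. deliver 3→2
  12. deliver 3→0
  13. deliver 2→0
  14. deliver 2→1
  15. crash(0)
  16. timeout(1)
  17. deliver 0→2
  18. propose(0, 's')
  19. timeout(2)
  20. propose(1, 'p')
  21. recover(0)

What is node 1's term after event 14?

1

[1] timeout(3) → N3(cand t1 [-])
[2] deliver 3→1 → N1(foll t1 [-])
[3] deliver 1→3 → ∅
[4] deliver 3→2 → N2(foll t1 [-])
[5] deliver 2→3 → N3(lead t1 [-])
[6] propose(3,'q') → N3(lead t1 [q])
[7] deliver 3→0 → N0(foll t1 [-])
[8] deliver 0→3 → ∅
[9] deliver 3→2 → N2(foll t1 [q])
[10] deliver 2→3 → ∅
[11] deliver 3→2 → ∅
[12] deliver 3→0 → N0(foll t1 [q])
[13] deliver 2→0 → ∅
[14] deliver 2→1 → ∅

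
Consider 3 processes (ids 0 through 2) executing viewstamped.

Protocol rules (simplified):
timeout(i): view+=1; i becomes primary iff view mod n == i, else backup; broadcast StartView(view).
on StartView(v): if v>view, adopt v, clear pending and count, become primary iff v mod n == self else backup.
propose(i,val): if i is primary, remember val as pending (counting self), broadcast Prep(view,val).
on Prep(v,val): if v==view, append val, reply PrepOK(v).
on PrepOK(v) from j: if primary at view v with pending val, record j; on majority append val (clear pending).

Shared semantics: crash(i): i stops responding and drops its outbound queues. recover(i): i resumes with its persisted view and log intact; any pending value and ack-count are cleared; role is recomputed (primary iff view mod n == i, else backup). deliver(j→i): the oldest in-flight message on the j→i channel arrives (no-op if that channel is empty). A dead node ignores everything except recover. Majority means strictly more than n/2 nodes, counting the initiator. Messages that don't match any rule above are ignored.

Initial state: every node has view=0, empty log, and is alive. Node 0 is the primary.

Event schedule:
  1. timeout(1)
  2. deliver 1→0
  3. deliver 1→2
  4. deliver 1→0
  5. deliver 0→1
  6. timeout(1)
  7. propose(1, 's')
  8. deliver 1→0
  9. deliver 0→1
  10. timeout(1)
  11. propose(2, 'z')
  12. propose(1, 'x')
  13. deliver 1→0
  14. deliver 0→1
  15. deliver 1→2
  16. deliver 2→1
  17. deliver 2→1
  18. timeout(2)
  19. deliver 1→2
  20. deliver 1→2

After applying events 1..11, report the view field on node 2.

1

[1] timeout(1) → N1(prim v1 [-])
[2] deliver 1→0 → N0(back v1 [-])
[3] deliver 1→2 → N2(back v1 [-])
[4] deliver 1→0 → ∅
[5] deliver 0→1 → ∅
[6] timeout(1) → N1(back v2 [-])
[7] propose(1,'s') → ∅
[8] deliver 1→0 → N0(back v2 [-])
[9] deliver 0→1 → ∅
[10] timeout(1) → N1(back v3 [-])
[11] propose(2,'z') → ∅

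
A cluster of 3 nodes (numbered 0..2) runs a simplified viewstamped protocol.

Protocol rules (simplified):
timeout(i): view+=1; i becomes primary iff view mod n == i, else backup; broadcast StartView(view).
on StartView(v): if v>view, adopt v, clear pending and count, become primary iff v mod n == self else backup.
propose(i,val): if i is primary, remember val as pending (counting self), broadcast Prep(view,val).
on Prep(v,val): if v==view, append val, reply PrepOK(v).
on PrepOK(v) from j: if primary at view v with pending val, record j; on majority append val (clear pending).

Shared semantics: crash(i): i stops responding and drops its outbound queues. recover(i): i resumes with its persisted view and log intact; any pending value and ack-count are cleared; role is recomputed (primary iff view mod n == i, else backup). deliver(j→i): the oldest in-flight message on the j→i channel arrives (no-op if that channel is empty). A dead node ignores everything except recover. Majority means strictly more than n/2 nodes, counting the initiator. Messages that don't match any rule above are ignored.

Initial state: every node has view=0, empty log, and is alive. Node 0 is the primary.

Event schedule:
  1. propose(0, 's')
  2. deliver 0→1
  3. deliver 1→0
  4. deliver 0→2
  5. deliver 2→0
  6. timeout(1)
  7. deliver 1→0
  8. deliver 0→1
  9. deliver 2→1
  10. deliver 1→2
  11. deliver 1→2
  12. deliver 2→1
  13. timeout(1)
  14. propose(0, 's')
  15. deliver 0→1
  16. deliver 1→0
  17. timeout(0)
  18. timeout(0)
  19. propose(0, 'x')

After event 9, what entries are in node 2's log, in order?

1. propose(0,'s'):  nop
2. deliver 0→1:  <1:back v0 s>
3. deliver 1→0:  <0:prim v0 s>
4. deliver 0→2:  <2:back v0 s>
5. deliver 2→0:  nop
6. timeout(1):  <1:prim v1 s>
7. deliver 1→0:  <0:back v1 s>
8. deliver 0→1:  nop
9. deliver 2→1:  nop

s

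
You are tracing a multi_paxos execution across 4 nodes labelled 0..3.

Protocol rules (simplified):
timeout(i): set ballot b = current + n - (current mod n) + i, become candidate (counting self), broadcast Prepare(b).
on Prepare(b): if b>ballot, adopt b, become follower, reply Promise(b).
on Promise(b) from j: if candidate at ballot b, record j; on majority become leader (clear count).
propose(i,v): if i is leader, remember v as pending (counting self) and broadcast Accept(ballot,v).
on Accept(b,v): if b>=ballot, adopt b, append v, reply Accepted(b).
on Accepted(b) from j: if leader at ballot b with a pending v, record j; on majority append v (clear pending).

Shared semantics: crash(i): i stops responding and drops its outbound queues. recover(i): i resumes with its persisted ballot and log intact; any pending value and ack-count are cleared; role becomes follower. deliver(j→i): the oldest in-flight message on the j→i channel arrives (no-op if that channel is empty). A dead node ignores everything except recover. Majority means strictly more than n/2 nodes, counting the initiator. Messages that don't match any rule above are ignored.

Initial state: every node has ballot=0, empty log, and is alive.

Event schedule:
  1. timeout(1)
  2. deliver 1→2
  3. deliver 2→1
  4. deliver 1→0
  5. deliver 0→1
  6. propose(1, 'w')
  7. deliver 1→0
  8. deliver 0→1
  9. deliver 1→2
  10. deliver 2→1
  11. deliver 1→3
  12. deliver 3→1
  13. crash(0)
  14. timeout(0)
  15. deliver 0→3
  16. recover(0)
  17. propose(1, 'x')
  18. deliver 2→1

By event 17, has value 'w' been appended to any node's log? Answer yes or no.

after 1 — timeout(1): n1:cand/b5/[-]
after 2 — deliver 1→2: n2:foll/b5/[-]
after 3 — deliver 2→1: ·
after 4 — deliver 1→0: n0:foll/b5/[-]
after 5 — deliver 0→1: n1:lead/b5/[-]
after 6 — propose(1,'w'): ·
after 7 — deliver 1→0: n0:foll/b5/[w]
after 8 — deliver 0→1: ·
after 9 — deliver 1→2: n2:foll/b5/[w]
after 10 — deliver 2→1: n1:lead/b5/[w]
after 11 — deliver 1→3: n3:foll/b5/[-]
after 12 — deliver 3→1: ·
after 13 — crash(0): n0:✗foll/b5/[w]
after 14 — timeout(0): ·
after 15 — deliver 0→3: ·
after 16 — recover(0): n0:foll/b5/[w]
after 17 — propose(1,'x'): ·

yes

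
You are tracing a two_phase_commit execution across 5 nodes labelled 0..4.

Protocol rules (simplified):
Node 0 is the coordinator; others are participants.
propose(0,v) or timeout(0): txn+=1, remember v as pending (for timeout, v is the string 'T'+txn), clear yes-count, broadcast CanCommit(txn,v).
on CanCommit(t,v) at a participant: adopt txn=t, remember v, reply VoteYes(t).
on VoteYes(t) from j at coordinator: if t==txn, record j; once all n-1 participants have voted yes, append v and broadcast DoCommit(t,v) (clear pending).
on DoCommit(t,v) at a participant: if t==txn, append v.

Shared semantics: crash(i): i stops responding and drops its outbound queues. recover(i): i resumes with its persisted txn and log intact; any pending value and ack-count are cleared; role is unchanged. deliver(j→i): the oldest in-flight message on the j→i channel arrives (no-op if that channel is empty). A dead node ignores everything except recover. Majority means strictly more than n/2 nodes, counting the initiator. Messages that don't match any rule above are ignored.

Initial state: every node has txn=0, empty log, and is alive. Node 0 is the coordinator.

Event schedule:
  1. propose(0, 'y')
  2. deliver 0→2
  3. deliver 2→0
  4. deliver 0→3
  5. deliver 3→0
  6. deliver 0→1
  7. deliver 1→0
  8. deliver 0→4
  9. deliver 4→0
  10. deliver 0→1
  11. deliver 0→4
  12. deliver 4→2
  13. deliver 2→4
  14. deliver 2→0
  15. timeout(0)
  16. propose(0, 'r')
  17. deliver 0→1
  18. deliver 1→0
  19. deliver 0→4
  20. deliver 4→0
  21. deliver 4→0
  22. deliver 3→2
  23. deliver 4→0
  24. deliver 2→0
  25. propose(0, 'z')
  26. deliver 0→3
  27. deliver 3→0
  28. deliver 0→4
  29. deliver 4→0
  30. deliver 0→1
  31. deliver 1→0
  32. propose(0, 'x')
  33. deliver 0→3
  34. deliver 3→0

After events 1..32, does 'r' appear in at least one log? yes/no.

no

step 1 propose(0,'y'): 0={coor,t=1,log=-}
step 2 deliver 0→2: 2={part,t=1,log=-}
step 3 deliver 2→0: —
step 4 deliver 0→3: 3={part,t=1,log=-}
step 5 deliver 3→0: —
step 6 deliver 0→1: 1={part,t=1,log=-}
step 7 deliver 1→0: —
step 8 deliver 0→4: 4={part,t=1,log=-}
step 9 deliver 4→0: 0={coor,t=1,log=y}
step 10 deliver 0→1: 1={part,t=1,log=y}
step 11 deliver 0→4: 4={part,t=1,log=y}
step 12 deliver 4→2: —
step 13 deliver 2→4: —
step 14 deliver 2→0: —
step 15 timeout(0): 0={coor,t=2,log=y}
step 16 propose(0,'r'): 0={coor,t=3,log=y}
step 17 deliver 0→1: 1={part,t=2,log=y}
step 18 deliver 1→0: —
step 19 deliver 0→4: 4={part,t=2,log=y}
step 20 deliver 4→0: —
step 21 deliver 4→0: —
step 22 deliver 3→2: —
step 23 deliver 4→0: —
step 24 deliver 2→0: —
step 25 propose(0,'z'): 0={coor,t=4,log=y}
step 26 deliver 0→3: 3={part,t=1,log=y}
step 27 deliver 3→0: —
step 28 deliver 0→4: 4={part,t=3,log=y}
step 29 deliver 4→0: —
step 30 deliver 0→1: 1={part,t=3,log=y}
step 31 deliver 1→0: —
step 32 propose(0,'x'): 0={coor,t=5,log=y}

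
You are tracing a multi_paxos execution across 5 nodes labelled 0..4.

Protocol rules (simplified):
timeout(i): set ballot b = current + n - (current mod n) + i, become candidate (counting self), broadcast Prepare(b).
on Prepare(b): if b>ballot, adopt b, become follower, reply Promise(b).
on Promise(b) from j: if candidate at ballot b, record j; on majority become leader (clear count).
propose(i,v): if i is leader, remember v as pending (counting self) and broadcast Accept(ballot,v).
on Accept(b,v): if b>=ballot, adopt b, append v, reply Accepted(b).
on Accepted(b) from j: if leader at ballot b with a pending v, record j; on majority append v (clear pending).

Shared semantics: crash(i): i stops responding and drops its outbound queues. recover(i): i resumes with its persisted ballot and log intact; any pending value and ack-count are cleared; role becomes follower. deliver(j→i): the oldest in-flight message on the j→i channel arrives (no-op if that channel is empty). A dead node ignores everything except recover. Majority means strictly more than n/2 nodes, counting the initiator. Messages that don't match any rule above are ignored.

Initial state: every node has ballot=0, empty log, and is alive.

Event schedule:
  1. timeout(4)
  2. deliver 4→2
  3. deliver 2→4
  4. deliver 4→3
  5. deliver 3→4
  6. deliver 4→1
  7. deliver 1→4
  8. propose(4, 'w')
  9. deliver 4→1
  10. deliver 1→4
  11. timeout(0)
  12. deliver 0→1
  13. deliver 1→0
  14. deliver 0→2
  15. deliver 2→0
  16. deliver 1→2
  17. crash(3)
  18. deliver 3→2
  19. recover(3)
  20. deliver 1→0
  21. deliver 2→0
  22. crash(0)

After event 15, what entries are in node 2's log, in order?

empty

1. timeout(4):  <4:cand b9 ->
2. deliver 4→2:  <2:foll b9 ->
3. deliver 2→4:  nop
4. deliver 4→3:  <3:foll b9 ->
5. deliver 3→4:  <4:lead b9 ->
6. deliver 4→1:  <1:foll b9 ->
7. deliver 1→4:  nop
8. propose(4,'w'):  nop
9. deliver 4→1:  <1:foll b9 w>
10. deliver 1→4:  nop
11. timeout(0):  <0:cand b5 ->
12. deliver 0→1:  nop
13. deliver 1→0:  nop
14. deliver 0→2:  nop
15. deliver 2→0:  nop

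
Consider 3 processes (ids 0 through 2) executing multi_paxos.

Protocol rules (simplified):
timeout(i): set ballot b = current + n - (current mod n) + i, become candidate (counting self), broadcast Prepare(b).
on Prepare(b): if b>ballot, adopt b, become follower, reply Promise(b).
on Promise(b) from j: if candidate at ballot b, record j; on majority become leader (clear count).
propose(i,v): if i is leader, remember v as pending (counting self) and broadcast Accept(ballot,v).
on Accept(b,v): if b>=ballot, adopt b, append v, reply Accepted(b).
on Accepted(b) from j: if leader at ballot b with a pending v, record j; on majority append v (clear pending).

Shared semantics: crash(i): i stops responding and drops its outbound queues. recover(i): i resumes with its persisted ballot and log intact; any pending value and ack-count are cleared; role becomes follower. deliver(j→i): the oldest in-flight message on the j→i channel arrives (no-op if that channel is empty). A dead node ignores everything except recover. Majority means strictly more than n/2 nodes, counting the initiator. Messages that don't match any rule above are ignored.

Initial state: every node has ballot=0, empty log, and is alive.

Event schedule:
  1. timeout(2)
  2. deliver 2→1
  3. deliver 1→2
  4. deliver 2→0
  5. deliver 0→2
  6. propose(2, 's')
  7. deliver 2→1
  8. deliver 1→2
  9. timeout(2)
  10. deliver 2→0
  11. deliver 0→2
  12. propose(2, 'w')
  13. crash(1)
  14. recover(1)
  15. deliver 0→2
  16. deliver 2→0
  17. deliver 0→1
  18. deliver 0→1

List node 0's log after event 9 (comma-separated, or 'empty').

after 1 — timeout(2): n2:cand/b5/[-]
after 2 — deliver 2→1: n1:foll/b5/[-]
after 3 — deliver 1→2: n2:lead/b5/[-]
after 4 — deliver 2→0: n0:foll/b5/[-]
after 5 — deliver 0→2: ·
after 6 — propose(2,'s'): ·
after 7 — deliver 2→1: n1:foll/b5/[s]
after 8 — deliver 1→2: n2:lead/b5/[s]
after 9 — timeout(2): n2:cand/b8/[s]

empty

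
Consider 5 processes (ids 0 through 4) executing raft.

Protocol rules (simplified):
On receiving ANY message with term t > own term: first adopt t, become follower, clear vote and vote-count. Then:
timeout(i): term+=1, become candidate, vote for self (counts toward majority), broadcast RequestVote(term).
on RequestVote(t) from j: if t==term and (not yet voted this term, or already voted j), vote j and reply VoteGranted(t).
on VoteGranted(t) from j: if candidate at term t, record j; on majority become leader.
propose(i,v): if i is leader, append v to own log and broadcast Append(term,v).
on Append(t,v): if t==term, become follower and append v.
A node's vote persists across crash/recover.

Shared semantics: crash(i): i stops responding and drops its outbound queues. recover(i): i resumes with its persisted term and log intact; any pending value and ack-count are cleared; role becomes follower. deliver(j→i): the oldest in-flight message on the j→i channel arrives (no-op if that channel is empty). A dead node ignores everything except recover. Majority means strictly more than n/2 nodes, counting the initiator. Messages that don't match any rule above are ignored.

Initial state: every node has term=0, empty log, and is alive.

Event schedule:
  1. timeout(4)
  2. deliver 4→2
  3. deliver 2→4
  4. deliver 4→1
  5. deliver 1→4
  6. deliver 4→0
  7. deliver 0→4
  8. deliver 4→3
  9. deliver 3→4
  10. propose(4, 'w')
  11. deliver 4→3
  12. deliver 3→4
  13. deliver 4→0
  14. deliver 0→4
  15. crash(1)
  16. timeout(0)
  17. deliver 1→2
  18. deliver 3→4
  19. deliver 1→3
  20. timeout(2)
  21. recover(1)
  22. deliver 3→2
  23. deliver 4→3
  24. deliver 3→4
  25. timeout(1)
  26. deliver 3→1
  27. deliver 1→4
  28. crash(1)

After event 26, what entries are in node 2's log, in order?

empty

1. timeout(4):  <4:cand t1 ->
2. deliver 4→2:  <2:foll t1 ->
3. deliver 2→4:  nop
4. deliver 4→1:  <1:foll t1 ->
5. deliver 1→4:  <4:lead t1 ->
6. deliver 4→0:  <0:foll t1 ->
7. deliver 0→4:  nop
8. deliver 4→3:  <3:foll t1 ->
9. deliver 3→4:  nop
10. propose(4,'w'):  <4:lead t1 w>
11. deliver 4→3:  <3:foll t1 w>
12. deliver 3→4:  nop
13. deliver 4→0:  <0:foll t1 w>
14. deliver 0→4:  nop
15. crash(1):  <1:✗foll t1 ->
16. timeout(0):  <0:cand t2 w>
17. deliver 1→2:  nop
18. deliver 3→4:  nop
19. deliver 1→3:  nop
20. timeout(2):  <2:cand t2 ->
21. recover(1):  <1:foll t1 ->
22. deliver 3→2:  nop
23. deliver 4→3:  nop
24. deliver 3→4:  nop
25. timeout(1):  <1:cand t2 ->
26. deliver 3→1:  nop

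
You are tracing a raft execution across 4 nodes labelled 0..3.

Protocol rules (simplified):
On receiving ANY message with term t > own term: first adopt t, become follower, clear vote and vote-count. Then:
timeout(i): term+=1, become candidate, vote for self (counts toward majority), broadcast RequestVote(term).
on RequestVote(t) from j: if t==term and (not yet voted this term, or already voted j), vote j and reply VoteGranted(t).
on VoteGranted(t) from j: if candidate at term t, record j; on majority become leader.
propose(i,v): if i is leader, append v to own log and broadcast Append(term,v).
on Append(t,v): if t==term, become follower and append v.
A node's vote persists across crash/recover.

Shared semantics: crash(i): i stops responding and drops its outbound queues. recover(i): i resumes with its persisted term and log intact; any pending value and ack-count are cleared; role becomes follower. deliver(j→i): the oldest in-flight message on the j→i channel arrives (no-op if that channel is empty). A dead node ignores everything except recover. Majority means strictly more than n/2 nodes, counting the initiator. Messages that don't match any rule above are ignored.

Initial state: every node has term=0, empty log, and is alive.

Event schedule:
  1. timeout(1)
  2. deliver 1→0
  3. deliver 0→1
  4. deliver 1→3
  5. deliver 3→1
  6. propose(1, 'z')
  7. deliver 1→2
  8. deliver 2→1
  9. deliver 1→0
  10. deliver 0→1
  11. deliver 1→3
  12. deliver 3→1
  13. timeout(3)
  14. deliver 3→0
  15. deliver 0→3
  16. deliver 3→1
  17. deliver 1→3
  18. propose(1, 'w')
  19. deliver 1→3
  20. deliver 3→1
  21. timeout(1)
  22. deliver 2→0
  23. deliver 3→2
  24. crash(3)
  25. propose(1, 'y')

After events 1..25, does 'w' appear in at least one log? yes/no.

no

after 1 — timeout(1): n1:cand/t1/[-]
after 2 — deliver 1→0: n0:foll/t1/[-]
after 3 — deliver 0→1: ·
after 4 — deliver 1→3: n3:foll/t1/[-]
after 5 — deliver 3→1: n1:lead/t1/[-]
after 6 — propose(1,'z'): n1:lead/t1/[z]
after 7 — deliver 1→2: n2:foll/t1/[-]
after 8 — deliver 2→1: ·
after 9 — deliver 1→0: n0:foll/t1/[z]
after 10 — deliver 0→1: ·
after 11 — deliver 1→3: n3:foll/t1/[z]
after 12 — deliver 3→1: ·
after 13 — timeout(3): n3:cand/t2/[z]
after 14 — deliver 3→0: n0:foll/t2/[z]
after 15 — deliver 0→3: ·
after 16 — deliver 3→1: n1:foll/t2/[z]
after 17 — deliver 1→3: n3:lead/t2/[z]
after 18 — propose(1,'w'): ·
after 19 — deliver 1→3: ·
after 20 — deliver 3→1: ·
after 21 — timeout(1): n1:cand/t3/[z]
after 22 — deliver 2→0: ·
after 23 — deliver 3→2: n2:foll/t2/[-]
after 24 — crash(3): n3:✗lead/t2/[z]
after 25 — propose(1,'y'): ·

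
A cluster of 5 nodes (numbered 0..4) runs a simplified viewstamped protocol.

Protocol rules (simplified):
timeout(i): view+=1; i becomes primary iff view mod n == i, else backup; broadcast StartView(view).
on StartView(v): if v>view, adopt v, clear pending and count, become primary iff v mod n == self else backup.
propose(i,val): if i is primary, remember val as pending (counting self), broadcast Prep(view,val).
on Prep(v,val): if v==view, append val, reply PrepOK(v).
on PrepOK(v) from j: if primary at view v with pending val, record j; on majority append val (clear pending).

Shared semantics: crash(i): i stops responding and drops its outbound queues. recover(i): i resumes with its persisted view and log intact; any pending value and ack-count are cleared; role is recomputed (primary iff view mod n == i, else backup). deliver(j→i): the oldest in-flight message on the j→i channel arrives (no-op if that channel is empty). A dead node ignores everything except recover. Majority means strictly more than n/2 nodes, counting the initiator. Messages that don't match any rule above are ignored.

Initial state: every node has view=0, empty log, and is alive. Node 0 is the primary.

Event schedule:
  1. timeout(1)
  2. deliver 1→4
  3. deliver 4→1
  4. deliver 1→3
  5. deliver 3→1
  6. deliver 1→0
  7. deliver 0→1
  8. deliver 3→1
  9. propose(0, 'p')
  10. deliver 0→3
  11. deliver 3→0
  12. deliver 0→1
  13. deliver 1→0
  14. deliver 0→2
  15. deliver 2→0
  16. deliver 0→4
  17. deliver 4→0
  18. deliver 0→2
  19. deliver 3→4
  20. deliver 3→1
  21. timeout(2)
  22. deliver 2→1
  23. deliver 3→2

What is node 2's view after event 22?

after 1 — timeout(1): n1:prim/v1/[-]
after 2 — deliver 1→4: n4:back/v1/[-]
after 3 — deliver 4→1: ·
after 4 — deliver 1→3: n3:back/v1/[-]
after 5 — deliver 3→1: ·
after 6 — deliver 1→0: n0:back/v1/[-]
after 7 — deliver 0→1: ·
after 8 — deliver 3→1: ·
after 9 — propose(0,'p'): ·
after 10 — deliver 0→3: ·
after 11 — deliver 3→0: ·
after 12 — deliver 0→1: ·
after 13 — deliver 1→0: ·
after 14 — deliver 0→2: ·
after 15 — deliver 2→0: ·
after 16 — deliver 0→4: ·
after 17 — deliver 4→0: ·
after 18 — deliver 0→2: ·
after 19 — deliver 3→4: ·
after 20 — deliver 3→1: ·
after 21 — timeout(2): n2:back/v1/[-]
after 22 — deliver 2→1: ·

1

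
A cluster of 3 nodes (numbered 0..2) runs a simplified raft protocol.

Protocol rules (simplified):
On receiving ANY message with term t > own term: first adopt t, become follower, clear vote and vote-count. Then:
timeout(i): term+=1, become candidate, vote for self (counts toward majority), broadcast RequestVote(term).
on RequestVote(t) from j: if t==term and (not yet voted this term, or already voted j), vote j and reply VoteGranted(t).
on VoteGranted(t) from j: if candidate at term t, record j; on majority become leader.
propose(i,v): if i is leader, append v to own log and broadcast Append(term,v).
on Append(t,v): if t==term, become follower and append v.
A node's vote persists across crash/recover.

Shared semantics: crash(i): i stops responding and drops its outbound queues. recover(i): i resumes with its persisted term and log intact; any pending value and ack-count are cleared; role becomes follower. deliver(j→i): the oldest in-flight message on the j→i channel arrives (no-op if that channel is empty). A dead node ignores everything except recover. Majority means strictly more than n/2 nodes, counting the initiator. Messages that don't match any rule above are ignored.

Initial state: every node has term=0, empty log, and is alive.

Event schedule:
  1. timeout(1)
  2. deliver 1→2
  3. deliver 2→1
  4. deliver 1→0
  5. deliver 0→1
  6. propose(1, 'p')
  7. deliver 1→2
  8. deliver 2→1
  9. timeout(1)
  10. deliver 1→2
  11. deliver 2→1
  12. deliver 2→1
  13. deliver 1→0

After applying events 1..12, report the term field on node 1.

1. timeout(1):  <1:cand t1 ->
2. deliver 1→2:  <2:foll t1 ->
3. deliver 2→1:  <1:lead t1 ->
4. deliver 1→0:  <0:foll t1 ->
5. deliver 0→1:  nop
6. propose(1,'p'):  <1:lead t1 p>
7. deliver 1→2:  <2:foll t1 p>
8. deliver 2→1:  nop
9. timeout(1):  <1:cand t2 p>
10. deliver 1→2:  <2:foll t2 p>
11. deliver 2→1:  <1:lead t2 p>
12. deliver 2→1:  nop

2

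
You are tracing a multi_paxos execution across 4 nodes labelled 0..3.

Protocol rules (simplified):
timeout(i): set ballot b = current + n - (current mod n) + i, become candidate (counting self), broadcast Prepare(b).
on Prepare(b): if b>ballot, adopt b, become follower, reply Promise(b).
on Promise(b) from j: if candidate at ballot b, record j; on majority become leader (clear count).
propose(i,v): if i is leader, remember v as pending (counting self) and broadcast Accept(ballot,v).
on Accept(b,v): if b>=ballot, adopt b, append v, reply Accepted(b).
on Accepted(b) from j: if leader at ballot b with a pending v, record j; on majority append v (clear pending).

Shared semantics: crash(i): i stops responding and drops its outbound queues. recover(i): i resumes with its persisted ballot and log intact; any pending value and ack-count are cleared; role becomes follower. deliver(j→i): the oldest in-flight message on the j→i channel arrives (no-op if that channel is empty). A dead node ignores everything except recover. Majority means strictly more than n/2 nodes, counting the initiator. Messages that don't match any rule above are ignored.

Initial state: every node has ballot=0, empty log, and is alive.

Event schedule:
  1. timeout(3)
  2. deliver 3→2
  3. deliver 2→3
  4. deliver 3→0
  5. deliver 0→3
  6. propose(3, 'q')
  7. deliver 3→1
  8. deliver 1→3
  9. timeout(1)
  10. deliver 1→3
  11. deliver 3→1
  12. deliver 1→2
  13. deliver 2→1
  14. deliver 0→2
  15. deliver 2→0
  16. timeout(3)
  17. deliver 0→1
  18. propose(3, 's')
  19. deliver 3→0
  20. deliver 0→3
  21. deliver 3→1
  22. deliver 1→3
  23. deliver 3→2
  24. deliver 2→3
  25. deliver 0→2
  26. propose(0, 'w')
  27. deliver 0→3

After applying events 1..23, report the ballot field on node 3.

15

step 1 timeout(3): 3={cand,b=7,log=-}
step 2 deliver 3→2: 2={foll,b=7,log=-}
step 3 deliver 2→3: —
step 4 deliver 3→0: 0={foll,b=7,log=-}
step 5 deliver 0→3: 3={lead,b=7,log=-}
step 6 propose(3,'q'): —
step 7 deliver 3→1: 1={foll,b=7,log=-}
step 8 deliver 1→3: —
step 9 timeout(1): 1={cand,b=9,log=-}
step 10 deliver 1→3: 3={foll,b=9,log=-}
step 11 deliver 3→1: —
step 12 deliver 1→2: 2={foll,b=9,log=-}
step 13 deliver 2→1: —
step 14 deliver 0→2: —
step 15 deliver 2→0: —
step 16 timeout(3): 3={cand,b=15,log=-}
step 17 deliver 0→1: —
step 18 propose(3,'s'): —
step 19 deliver 3→0: 0={foll,b=7,log=q}
step 20 deliver 0→3: —
step 21 deliver 3→1: 1={lead,b=9,log=-}
step 22 deliver 1→3: —
step 23 deliver 3→2: —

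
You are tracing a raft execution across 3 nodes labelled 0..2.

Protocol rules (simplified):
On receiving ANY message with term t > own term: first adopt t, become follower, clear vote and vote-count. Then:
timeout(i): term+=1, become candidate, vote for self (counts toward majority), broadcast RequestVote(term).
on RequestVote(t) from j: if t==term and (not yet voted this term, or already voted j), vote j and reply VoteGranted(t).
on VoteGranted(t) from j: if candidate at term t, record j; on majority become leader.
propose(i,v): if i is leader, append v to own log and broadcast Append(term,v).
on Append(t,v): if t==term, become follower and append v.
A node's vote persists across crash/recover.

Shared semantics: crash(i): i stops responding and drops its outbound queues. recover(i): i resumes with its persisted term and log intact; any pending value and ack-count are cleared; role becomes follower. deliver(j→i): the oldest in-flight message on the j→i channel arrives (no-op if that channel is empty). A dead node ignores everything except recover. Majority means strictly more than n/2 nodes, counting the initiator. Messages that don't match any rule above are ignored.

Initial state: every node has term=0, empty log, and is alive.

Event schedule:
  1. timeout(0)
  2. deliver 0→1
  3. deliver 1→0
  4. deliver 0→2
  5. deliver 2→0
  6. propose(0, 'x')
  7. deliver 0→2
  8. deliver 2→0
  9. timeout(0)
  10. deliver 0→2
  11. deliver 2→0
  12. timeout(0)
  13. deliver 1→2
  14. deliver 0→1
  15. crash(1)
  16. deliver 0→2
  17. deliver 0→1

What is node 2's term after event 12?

2

[1] timeout(0) → N0(cand t1 [-])
[2] deliver 0→1 → N1(foll t1 [-])
[3] deliver 1→0 → N0(lead t1 [-])
[4] deliver 0→2 → N2(foll t1 [-])
[5] deliver 2→0 → ∅
[6] propose(0,'x') → N0(lead t1 [x])
[7] deliver 0→2 → N2(foll t1 [x])
[8] deliver 2→0 → ∅
[9] timeout(0) → N0(cand t2 [x])
[10] deliver 0→2 → N2(foll t2 [x])
[11] deliver 2→0 → N0(lead t2 [x])
[12] timeout(0) → N0(cand t3 [x])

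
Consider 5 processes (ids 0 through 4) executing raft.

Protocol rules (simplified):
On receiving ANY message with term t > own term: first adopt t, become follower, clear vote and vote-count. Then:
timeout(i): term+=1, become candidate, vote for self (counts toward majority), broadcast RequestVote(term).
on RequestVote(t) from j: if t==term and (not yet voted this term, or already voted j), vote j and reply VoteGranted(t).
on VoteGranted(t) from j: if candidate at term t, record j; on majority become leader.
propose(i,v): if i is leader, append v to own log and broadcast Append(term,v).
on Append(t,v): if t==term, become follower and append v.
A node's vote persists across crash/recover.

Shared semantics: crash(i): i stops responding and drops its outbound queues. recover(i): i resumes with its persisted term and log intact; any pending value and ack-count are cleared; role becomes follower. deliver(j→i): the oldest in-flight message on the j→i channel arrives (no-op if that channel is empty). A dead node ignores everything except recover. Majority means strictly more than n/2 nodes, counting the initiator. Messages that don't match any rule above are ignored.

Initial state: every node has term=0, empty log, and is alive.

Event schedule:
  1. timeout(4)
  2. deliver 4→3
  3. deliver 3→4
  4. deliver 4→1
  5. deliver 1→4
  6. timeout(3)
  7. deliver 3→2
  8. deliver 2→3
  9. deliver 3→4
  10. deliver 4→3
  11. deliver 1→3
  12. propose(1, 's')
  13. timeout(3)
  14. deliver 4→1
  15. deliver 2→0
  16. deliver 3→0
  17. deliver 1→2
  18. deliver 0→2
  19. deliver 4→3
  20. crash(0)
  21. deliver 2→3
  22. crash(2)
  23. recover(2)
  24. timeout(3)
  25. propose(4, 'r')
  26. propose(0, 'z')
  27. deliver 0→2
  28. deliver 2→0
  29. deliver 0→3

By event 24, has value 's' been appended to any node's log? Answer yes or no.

after 1 — timeout(4): n4:cand/t1/[-]
after 2 — deliver 4→3: n3:foll/t1/[-]
after 3 — deliver 3→4: ·
after 4 — deliver 4→1: n1:foll/t1/[-]
after 5 — deliver 1→4: n4:lead/t1/[-]
after 6 — timeout(3): n3:cand/t2/[-]
after 7 — deliver 3→2: n2:foll/t2/[-]
after 8 — deliver 2→3: ·
after 9 — deliver 3→4: n4:foll/t2/[-]
after 10 — deliver 4→3: n3:lead/t2/[-]
after 11 — deliver 1→3: ·
after 12 — propose(1,'s'): ·
after 13 — timeout(3): n3:cand/t3/[-]
after 14 — deliver 4→1: ·
after 15 — deliver 2→0: ·
after 16 — deliver 3→0: n0:foll/t2/[-]
after 17 — deliver 1→2: ·
after 18 — deliver 0→2: ·
after 19 — deliver 4→3: ·
after 20 — crash(0): n0:✗foll/t2/[-]
after 21 — deliver 2→3: ·
after 22 — crash(2): n2:✗foll/t2/[-]
after 23 — recover(2): n2:foll/t2/[-]
after 24 — timeout(3): n3:cand/t4/[-]

no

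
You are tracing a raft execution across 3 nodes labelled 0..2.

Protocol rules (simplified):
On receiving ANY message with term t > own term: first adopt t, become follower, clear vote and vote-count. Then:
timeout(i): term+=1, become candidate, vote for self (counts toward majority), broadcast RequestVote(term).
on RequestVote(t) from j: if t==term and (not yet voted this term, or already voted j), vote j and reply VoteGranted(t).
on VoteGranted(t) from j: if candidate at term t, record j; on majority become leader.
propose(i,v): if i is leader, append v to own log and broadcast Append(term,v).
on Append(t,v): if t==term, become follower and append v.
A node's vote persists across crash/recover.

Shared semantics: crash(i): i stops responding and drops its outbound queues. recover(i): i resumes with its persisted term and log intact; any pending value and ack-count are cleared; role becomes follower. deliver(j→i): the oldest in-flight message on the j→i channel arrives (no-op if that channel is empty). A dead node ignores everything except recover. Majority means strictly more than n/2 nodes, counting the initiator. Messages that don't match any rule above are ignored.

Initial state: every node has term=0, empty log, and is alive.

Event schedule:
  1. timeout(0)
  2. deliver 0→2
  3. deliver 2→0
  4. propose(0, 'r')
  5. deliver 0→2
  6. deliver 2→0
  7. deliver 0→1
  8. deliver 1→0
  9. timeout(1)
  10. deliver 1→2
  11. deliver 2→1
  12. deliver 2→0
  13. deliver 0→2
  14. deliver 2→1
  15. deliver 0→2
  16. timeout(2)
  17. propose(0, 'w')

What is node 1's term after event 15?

2

[1] timeout(0) → N0(cand t1 [-])
[2] deliver 0→2 → N2(foll t1 [-])
[3] deliver 2→0 → N0(lead t1 [-])
[4] propose(0,'r') → N0(lead t1 [r])
[5] deliver 0→2 → N2(foll t1 [r])
[6] deliver 2→0 → ∅
[7] deliver 0→1 → N1(foll t1 [-])
[8] deliver 1→0 → ∅
[9] timeout(1) → N1(cand t2 [-])
[10] deliver 1→2 → N2(foll t2 [r])
[11] deliver 2→1 → N1(lead t2 [-])
[12] deliver 2→0 → ∅
[13] deliver 0→2 → ∅
[14] deliver 2→1 → ∅
[15] deliver 0→2 → ∅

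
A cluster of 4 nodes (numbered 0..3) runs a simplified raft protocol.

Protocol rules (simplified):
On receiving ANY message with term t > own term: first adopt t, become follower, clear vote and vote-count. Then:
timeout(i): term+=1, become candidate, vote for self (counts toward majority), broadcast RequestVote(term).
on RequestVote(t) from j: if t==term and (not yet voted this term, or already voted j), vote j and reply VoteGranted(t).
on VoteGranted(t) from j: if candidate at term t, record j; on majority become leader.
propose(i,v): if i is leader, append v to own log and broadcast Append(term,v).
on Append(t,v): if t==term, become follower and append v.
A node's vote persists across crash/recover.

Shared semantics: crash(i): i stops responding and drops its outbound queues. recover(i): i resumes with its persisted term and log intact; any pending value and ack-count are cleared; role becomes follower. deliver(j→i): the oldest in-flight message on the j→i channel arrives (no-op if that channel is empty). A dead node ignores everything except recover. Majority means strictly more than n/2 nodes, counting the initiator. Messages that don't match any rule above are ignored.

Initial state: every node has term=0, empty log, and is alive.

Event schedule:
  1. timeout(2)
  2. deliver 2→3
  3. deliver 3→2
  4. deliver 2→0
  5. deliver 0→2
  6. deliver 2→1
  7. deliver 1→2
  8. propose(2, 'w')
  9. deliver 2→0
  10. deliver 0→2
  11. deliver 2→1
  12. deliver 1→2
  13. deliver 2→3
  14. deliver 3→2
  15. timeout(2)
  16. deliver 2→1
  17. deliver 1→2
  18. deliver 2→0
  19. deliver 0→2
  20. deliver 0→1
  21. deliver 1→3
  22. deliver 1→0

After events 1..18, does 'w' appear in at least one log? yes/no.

yes

[1] timeout(2) → N2(cand t1 [-])
[2] deliver 2→3 → N3(foll t1 [-])
[3] deliver 3→2 → ∅
[4] deliver 2→0 → N0(foll t1 [-])
[5] deliver 0→2 → N2(lead t1 [-])
[6] deliver 2→1 → N1(foll t1 [-])
[7] deliver 1→2 → ∅
[8] propose(2,'w') → N2(lead t1 [w])
[9] deliver 2→0 → N0(foll t1 [w])
[10] deliver 0→2 → ∅
[11] deliver 2→1 → N1(foll t1 [w])
[12] deliver 1→2 → ∅
[13] deliver 2→3 → N3(foll t1 [w])
[14] deliver 3→2 → ∅
[15] timeout(2) → N2(cand t2 [w])
[16] deliver 2→1 → N1(foll t2 [w])
[17] deliver 1→2 → ∅
[18] deliver 2→0 → N0(foll t2 [w])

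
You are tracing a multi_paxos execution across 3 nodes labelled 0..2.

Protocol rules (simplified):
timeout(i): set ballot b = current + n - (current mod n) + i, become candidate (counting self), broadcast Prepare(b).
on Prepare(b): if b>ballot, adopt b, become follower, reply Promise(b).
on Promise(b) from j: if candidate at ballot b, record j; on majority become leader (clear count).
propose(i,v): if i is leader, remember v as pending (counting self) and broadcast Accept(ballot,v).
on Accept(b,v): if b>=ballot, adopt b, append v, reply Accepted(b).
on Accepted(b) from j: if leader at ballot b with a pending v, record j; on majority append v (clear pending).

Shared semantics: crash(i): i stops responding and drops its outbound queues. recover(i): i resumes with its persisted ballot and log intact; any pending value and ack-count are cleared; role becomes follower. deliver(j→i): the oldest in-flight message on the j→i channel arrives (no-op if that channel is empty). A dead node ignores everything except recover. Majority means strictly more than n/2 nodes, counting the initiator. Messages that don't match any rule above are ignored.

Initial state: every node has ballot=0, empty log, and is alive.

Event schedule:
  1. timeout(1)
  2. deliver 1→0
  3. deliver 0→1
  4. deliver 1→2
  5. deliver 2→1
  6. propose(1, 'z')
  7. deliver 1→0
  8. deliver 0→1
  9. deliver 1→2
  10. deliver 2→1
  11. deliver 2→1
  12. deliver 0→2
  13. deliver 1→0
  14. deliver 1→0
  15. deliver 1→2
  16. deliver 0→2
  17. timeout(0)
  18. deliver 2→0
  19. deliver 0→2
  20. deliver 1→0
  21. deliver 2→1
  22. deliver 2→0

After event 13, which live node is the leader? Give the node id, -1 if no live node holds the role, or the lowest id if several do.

[1] timeout(1) → N1(cand b4 [-])
[2] deliver 1→0 → N0(foll b4 [-])
[3] deliver 0→1 → N1(lead b4 [-])
[4] deliver 1→2 → N2(foll b4 [-])
[5] deliver 2→1 → ∅
[6] propose(1,'z') → ∅
[7] deliver 1→0 → N0(foll b4 [z])
[8] deliver 0→1 → N1(lead b4 [z])
[9] deliver 1→2 → N2(foll b4 [z])
[10] deliver 2→1 → ∅
[11] deliver 2→1 → ∅
[12] deliver 0→2 → ∅
[13] deliver 1→0 → ∅

1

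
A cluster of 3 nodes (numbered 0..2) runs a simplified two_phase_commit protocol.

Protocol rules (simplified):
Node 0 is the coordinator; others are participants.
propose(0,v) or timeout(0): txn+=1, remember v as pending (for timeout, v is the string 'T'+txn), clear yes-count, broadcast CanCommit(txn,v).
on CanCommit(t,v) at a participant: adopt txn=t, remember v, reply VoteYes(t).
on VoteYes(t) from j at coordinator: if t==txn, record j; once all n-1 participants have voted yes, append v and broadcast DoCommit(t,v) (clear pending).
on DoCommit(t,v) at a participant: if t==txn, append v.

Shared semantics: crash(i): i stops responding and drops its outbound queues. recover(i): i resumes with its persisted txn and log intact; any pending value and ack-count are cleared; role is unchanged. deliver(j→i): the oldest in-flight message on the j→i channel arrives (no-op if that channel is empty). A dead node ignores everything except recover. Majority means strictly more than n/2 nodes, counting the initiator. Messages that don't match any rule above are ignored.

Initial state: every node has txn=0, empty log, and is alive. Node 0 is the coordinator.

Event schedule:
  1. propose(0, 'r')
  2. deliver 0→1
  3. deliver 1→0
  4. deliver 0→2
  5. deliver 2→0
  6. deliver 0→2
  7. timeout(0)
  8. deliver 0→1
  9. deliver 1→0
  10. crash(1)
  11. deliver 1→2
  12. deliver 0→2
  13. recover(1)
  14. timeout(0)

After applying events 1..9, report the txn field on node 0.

step 1 propose(0,'r'): 0={coor,t=1,log=-}
step 2 deliver 0→1: 1={part,t=1,log=-}
step 3 deliver 1→0: —
step 4 deliver 0→2: 2={part,t=1,log=-}
step 5 deliver 2→0: 0={coor,t=1,log=r}
step 6 deliver 0→2: 2={part,t=1,log=r}
step 7 timeout(0): 0={coor,t=2,log=r}
step 8 deliver 0→1: 1={part,t=1,log=r}
step 9 deliver 1→0: —

2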